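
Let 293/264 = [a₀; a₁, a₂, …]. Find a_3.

1

293 = 1·264 + 29   →  a_0 = 1
264 = 9·29 + 3   →  a_1 = 9
29 = 9·3 + 2   →  a_2 = 9
3 = 1·2 + 1   →  a_3 = 1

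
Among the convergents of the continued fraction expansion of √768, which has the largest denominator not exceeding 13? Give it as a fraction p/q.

√768 = [27; 1, 2, 2, 13, 2, 2, 1, 54, …] (period length 8).
Convergents:
  p_0/q_0 = 27/1
  p_1/q_1 = 28/1
  p_2/q_2 = 83/3
  p_3/q_3 = 194/7
  p_4/q_4 = 2605/94
q_3 = 7 ≤ 13 < 94 = q_4, so the answer is 194/7.

194/7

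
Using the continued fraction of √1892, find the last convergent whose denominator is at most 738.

15137/348

√1892 = [43; 2, 86, …] (period length 2).
Convergents:
  p_0/q_0 = 43/1
  p_1/q_1 = 87/2
  p_2/q_2 = 7525/173
  p_3/q_3 = 15137/348
  p_4/q_4 = 1309307/30101
q_3 = 348 ≤ 738 < 30101 = q_4, so the answer is 15137/348.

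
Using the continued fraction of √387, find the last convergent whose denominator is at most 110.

√387 = [19; 1, 2, 19, 2, 1, 38, …] (period length 6).
Convergents:
  p_0/q_0 = 19/1
  p_1/q_1 = 20/1
  p_2/q_2 = 59/3
  p_3/q_3 = 1141/58
  p_4/q_4 = 2341/119
q_3 = 58 ≤ 110 < 119 = q_4, so the answer is 1141/58.

1141/58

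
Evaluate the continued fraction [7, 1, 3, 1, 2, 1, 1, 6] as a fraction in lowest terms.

1690/217

Fold from the inside: start with 6/1.
  1 + 1/6 = 7/6
  1 + 6/7 = 13/7
  2 + 7/13 = 33/13
  1 + 13/33 = 46/33
  3 + 33/46 = 171/46
  1 + 46/171 = 217/171
  7 + 171/217 = 1690/217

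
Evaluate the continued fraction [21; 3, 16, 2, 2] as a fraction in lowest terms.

5353/251

Using pₖ = aₖpₖ₋₁ + pₖ₋₂ and qₖ = aₖqₖ₋₁ + qₖ₋₂:
  k=0: a=21, p=21, q=1
  k=1: a=3, p=64, q=3
  k=2: a=16, p=1045, q=49
  k=3: a=2, p=2154, q=101
  k=4: a=2, p=5353, q=251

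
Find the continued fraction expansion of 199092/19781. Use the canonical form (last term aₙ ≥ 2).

[10; 15, 2, 3, 16, 2, 1, 3]

199092 = 10×19781 + 1282
19781 = 15×1282 + 551
1282 = 2×551 + 180
551 = 3×180 + 11
180 = 16×11 + 4
11 = 2×4 + 3
4 = 1×3 + 1
3 = 3×1 + 0  (stop)
So 199092/19781 = [10; 15, 2, 3, 16, 2, 1, 3].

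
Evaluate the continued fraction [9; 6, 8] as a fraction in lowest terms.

Using pₖ = aₖpₖ₋₁ + pₖ₋₂ and qₖ = aₖqₖ₋₁ + qₖ₋₂:
  k=0: a=9, p=9, q=1
  k=1: a=6, p=55, q=6
  k=2: a=8, p=449, q=49

449/49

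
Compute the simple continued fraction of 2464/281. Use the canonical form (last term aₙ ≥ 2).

2464 = 8*281 + 216
281 = 1*216 + 65
216 = 3*65 + 21
65 = 3*21 + 2
21 = 10*2 + 1
2 = 2*1 + 0  (stop)
So 2464/281 = [8; 1, 3, 3, 10, 2].

[8; 1, 3, 3, 10, 2]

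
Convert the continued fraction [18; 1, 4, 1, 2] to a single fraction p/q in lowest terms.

320/17

Using pₖ = aₖpₖ₋₁ + pₖ₋₂ and qₖ = aₖqₖ₋₁ + qₖ₋₂:
  k=0: a=18, p=18, q=1
  k=1: a=1, p=19, q=1
  k=2: a=4, p=94, q=5
  k=3: a=1, p=113, q=6
  k=4: a=2, p=320, q=17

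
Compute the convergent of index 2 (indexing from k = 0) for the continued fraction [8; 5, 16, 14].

Using pₖ = aₖpₖ₋₁ + pₖ₋₂, qₖ = aₖqₖ₋₁ + qₖ₋₂ (with p₋₁=1, p₋₂=0, q₋₁=0, q₋₂=1):
  k=0: a=8, p=8, q=1
  k=1: a=5, p=41, q=5
  k=2: a=16, p=664, q=81

664/81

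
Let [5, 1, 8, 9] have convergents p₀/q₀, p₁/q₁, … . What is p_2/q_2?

53/9

Using pₖ = aₖpₖ₋₁ + pₖ₋₂, qₖ = aₖqₖ₋₁ + qₖ₋₂ (with p₋₁=1, p₋₂=0, q₋₁=0, q₋₂=1):
  k=0: a=5, p=5, q=1
  k=1: a=1, p=6, q=1
  k=2: a=8, p=53, q=9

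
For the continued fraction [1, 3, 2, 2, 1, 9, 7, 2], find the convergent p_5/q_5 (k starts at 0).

Using pₖ = aₖpₖ₋₁ + pₖ₋₂, qₖ = aₖqₖ₋₁ + qₖ₋₂ (with p₋₁=1, p₋₂=0, q₋₁=0, q₋₂=1):
  k=0: a=1, p=1, q=1
  k=1: a=3, p=4, q=3
  k=2: a=2, p=9, q=7
  k=3: a=2, p=22, q=17
  k=4: a=1, p=31, q=24
  k=5: a=9, p=301, q=233

301/233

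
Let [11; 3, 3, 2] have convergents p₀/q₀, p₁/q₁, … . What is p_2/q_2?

Using pₖ = aₖpₖ₋₁ + pₖ₋₂, qₖ = aₖqₖ₋₁ + qₖ₋₂ (with p₋₁=1, p₋₂=0, q₋₁=0, q₋₂=1):
  k=0: a=11, p=11, q=1
  k=1: a=3, p=34, q=3
  k=2: a=3, p=113, q=10

113/10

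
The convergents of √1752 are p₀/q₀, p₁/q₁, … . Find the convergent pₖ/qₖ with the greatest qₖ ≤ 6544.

171697/4102

√1752 = [41; 1, 5, 1, 82, …] (period length 4).
Convergents:
  p_0/q_0 = 41/1
  p_1/q_1 = 42/1
  p_2/q_2 = 251/6
  p_3/q_3 = 293/7
  p_4/q_4 = 24277/580
  p_5/q_5 = 24570/587
  p_6/q_6 = 147127/3515
  p_7/q_7 = 171697/4102
  p_8/q_8 = 14226281/339879
q_7 = 4102 ≤ 6544 < 339879 = q_8, so the answer is 171697/4102.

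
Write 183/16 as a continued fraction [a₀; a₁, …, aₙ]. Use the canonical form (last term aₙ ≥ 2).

183 = 11×16 + 7
16 = 2×7 + 2
7 = 3×2 + 1
2 = 2×1 + 0  (stop)
So 183/16 = [11; 2, 3, 2].

[11; 2, 3, 2]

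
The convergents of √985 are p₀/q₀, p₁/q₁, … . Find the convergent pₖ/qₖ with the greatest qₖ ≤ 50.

√985 = [31; 2, 1, 1, 2, 62, …] (period length 5).
Convergents:
  p_0/q_0 = 31/1
  p_1/q_1 = 63/2
  p_2/q_2 = 94/3
  p_3/q_3 = 157/5
  p_4/q_4 = 408/13
  p_5/q_5 = 25453/811
q_4 = 13 ≤ 50 < 811 = q_5, so the answer is 408/13.

408/13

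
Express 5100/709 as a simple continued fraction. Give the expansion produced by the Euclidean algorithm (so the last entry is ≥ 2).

[7; 5, 5, 1, 2, 2, 3]

5100 = 7×709 + 137
709 = 5×137 + 24
137 = 5×24 + 17
24 = 1×17 + 7
17 = 2×7 + 3
7 = 2×3 + 1
3 = 3×1 + 0  (stop)
So 5100/709 = [7; 5, 5, 1, 2, 2, 3].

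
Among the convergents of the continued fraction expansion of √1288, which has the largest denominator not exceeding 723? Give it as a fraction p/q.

√1288 = [35; 1, 7, 1, 70, …] (period length 4).
Convergents:
  p_0/q_0 = 35/1
  p_1/q_1 = 36/1
  p_2/q_2 = 287/8
  p_3/q_3 = 323/9
  p_4/q_4 = 22897/638
  p_5/q_5 = 23220/647
  p_6/q_6 = 185437/5167
q_5 = 647 ≤ 723 < 5167 = q_6, so the answer is 23220/647.

23220/647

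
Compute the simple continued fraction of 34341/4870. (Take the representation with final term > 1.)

34341 = 7*4870 + 251
4870 = 19*251 + 101
251 = 2*101 + 49
101 = 2*49 + 3
49 = 16*3 + 1
3 = 3*1 + 0  (stop)
So 34341/4870 = [7; 19, 2, 2, 16, 3].

[7; 19, 2, 2, 16, 3]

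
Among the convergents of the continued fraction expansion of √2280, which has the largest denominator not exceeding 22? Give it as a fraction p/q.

191/4

√2280 = [47; 1, 2, 1, 94, …] (period length 4).
Convergents:
  p_0/q_0 = 47/1
  p_1/q_1 = 48/1
  p_2/q_2 = 143/3
  p_3/q_3 = 191/4
  p_4/q_4 = 18097/379
q_3 = 4 ≤ 22 < 379 = q_4, so the answer is 191/4.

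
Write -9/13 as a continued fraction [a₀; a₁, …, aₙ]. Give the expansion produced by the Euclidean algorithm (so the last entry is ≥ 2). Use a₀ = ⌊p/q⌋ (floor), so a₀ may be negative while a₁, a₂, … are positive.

[-1; 3, 4]

-9 = -1*13 + 4
13 = 3*4 + 1
4 = 4*1 + 0  (stop)
So -9/13 = [-1; 3, 4].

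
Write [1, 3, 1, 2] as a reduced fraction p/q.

Using pₖ = aₖpₖ₋₁ + pₖ₋₂ and qₖ = aₖqₖ₋₁ + qₖ₋₂:
  k=0: a=1, p=1, q=1
  k=1: a=3, p=4, q=3
  k=2: a=1, p=5, q=4
  k=3: a=2, p=14, q=11

14/11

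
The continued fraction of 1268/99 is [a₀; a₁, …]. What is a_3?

4

1268 = 12·99 + 80   →  a_0 = 12
99 = 1·80 + 19   →  a_1 = 1
80 = 4·19 + 4   →  a_2 = 4
19 = 4·4 + 3   →  a_3 = 4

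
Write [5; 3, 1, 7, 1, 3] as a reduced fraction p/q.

715/136

Fold from the inside: start with 3/1.
  1 + 1/3 = 4/3
  7 + 3/4 = 31/4
  1 + 4/31 = 35/31
  3 + 31/35 = 136/35
  5 + 35/136 = 715/136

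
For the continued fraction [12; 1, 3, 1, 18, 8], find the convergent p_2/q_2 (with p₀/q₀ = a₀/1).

Using pₖ = aₖpₖ₋₁ + pₖ₋₂, qₖ = aₖqₖ₋₁ + qₖ₋₂ (with p₋₁=1, p₋₂=0, q₋₁=0, q₋₂=1):
  k=0: a=12, p=12, q=1
  k=1: a=1, p=13, q=1
  k=2: a=3, p=51, q=4

51/4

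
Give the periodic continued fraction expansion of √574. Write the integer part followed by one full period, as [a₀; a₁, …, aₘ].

a₀ = ⌊√574⌋ = 23.
With m₀=0, d₀=1 and mₖ₊₁ = dₖaₖ − mₖ, dₖ₊₁ = (n − mₖ₊₁²)/dₖ, aₖ₊₁ = ⌊(a₀+mₖ₊₁)/dₖ₊₁⌋:
  k=1: m=23, d=45, a=1
  k=2: m=22, d=2, a=22
  k=3: m=22, d=45, a=1
  k=4: m=23, d=1, a=46
d=1 and a=2a₀=46 at k=4, so the next step gives (m, d) = (23, 45) again — its k=1 value — and the period has length 4.

[23; 1, 22, 1, 46]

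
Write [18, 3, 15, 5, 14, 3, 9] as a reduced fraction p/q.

Using pₖ = aₖpₖ₋₁ + pₖ₋₂ and qₖ = aₖqₖ₋₁ + qₖ₋₂:
  k=0: a=18, p=18, q=1
  k=1: a=3, p=55, q=3
  k=2: a=15, p=843, q=46
  k=3: a=5, p=4270, q=233
  k=4: a=14, p=60623, q=3308
  k=5: a=3, p=186139, q=10157
  k=6: a=9, p=1735874, q=94721

1735874/94721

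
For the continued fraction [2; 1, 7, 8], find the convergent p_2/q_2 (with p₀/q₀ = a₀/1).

23/8

Using pₖ = aₖpₖ₋₁ + pₖ₋₂, qₖ = aₖqₖ₋₁ + qₖ₋₂ (with p₋₁=1, p₋₂=0, q₋₁=0, q₋₂=1):
  k=0: a=2, p=2, q=1
  k=1: a=1, p=3, q=1
  k=2: a=7, p=23, q=8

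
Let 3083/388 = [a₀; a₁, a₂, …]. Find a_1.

1

3083 = 7·388 + 367   →  a_0 = 7
388 = 1·367 + 21   →  a_1 = 1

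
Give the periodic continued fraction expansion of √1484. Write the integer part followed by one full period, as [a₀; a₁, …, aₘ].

a₀ = ⌊√1484⌋ = 38.
With m₀=0, d₀=1 and mₖ₊₁ = dₖaₖ − mₖ, dₖ₊₁ = (n − mₖ₊₁²)/dₖ, aₖ₊₁ = ⌊(a₀+mₖ₊₁)/dₖ₊₁⌋:
  k=1: m=38, d=40, a=1
  k=2: m=2, d=37, a=1
  k=3: m=35, d=7, a=10
  k=4: m=35, d=37, a=1
  k=5: m=2, d=40, a=1
  k=6: m=38, d=1, a=76
d=1 and a=2a₀=76 at k=6, so the next step gives (m, d) = (38, 40) again — its k=1 value — and the period has length 6.

[38; 1, 1, 10, 1, 1, 76]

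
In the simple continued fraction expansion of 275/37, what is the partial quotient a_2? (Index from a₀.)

3

275 = 7·37 + 16   →  a_0 = 7
37 = 2·16 + 5   →  a_1 = 2
16 = 3·5 + 1   →  a_2 = 3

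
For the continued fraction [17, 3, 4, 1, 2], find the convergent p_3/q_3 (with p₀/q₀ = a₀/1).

277/16

Using pₖ = aₖpₖ₋₁ + pₖ₋₂, qₖ = aₖqₖ₋₁ + qₖ₋₂ (with p₋₁=1, p₋₂=0, q₋₁=0, q₋₂=1):
  k=0: a=17, p=17, q=1
  k=1: a=3, p=52, q=3
  k=2: a=4, p=225, q=13
  k=3: a=1, p=277, q=16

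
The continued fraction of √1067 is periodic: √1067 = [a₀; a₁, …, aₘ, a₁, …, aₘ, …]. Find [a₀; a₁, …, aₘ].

a₀ = ⌊√1067⌋ = 32.
With m₀=0, d₀=1 and mₖ₊₁ = dₖaₖ − mₖ, dₖ₊₁ = (n − mₖ₊₁²)/dₖ, aₖ₊₁ = ⌊(a₀+mₖ₊₁)/dₖ₊₁⌋:
  k=1: m=32, d=43, a=1
  k=2: m=11, d=22, a=1
  k=3: m=11, d=43, a=1
  k=4: m=32, d=1, a=64
d=1 and a=2a₀=64 at k=4, so the next step gives (m, d) = (32, 43) again — its k=1 value — and the period has length 4.

[32; 1, 1, 1, 64]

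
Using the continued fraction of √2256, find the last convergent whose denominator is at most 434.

18049/380

√2256 = [47; 2, 94, …] (period length 2).
Convergents:
  p_0/q_0 = 47/1
  p_1/q_1 = 95/2
  p_2/q_2 = 8977/189
  p_3/q_3 = 18049/380
  p_4/q_4 = 1705583/35909
q_3 = 380 ≤ 434 < 35909 = q_4, so the answer is 18049/380.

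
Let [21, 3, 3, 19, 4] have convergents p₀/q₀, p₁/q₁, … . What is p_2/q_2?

Using pₖ = aₖpₖ₋₁ + pₖ₋₂, qₖ = aₖqₖ₋₁ + qₖ₋₂ (with p₋₁=1, p₋₂=0, q₋₁=0, q₋₂=1):
  k=0: a=21, p=21, q=1
  k=1: a=3, p=64, q=3
  k=2: a=3, p=213, q=10

213/10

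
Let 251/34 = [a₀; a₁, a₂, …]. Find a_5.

1

251 = 7·34 + 13   →  a_0 = 7
34 = 2·13 + 8   →  a_1 = 2
13 = 1·8 + 5   →  a_2 = 1
8 = 1·5 + 3   →  a_3 = 1
5 = 1·3 + 2   →  a_4 = 1
3 = 1·2 + 1   →  a_5 = 1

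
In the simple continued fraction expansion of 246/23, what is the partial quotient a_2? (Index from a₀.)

246 = 10·23 + 16   →  a_0 = 10
23 = 1·16 + 7   →  a_1 = 1
16 = 2·7 + 2   →  a_2 = 2

2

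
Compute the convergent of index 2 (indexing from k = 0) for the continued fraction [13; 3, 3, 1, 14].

133/10

Using pₖ = aₖpₖ₋₁ + pₖ₋₂, qₖ = aₖqₖ₋₁ + qₖ₋₂ (with p₋₁=1, p₋₂=0, q₋₁=0, q₋₂=1):
  k=0: a=13, p=13, q=1
  k=1: a=3, p=40, q=3
  k=2: a=3, p=133, q=10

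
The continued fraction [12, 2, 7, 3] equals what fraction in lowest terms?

586/47

Using pₖ = aₖpₖ₋₁ + pₖ₋₂ and qₖ = aₖqₖ₋₁ + qₖ₋₂:
  k=0: a=12, p=12, q=1
  k=1: a=2, p=25, q=2
  k=2: a=7, p=187, q=15
  k=3: a=3, p=586, q=47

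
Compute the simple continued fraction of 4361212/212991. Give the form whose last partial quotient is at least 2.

4361212 = 20×212991 + 101392
212991 = 2×101392 + 10207
101392 = 9×10207 + 9529
10207 = 1×9529 + 678
9529 = 14×678 + 37
678 = 18×37 + 12
37 = 3×12 + 1
12 = 12×1 + 0  (stop)
So 4361212/212991 = [20; 2, 9, 1, 14, 18, 3, 12].

[20; 2, 9, 1, 14, 18, 3, 12]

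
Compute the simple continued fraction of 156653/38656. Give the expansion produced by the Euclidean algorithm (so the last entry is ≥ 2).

156653 = 4×38656 + 2029
38656 = 19×2029 + 105
2029 = 19×105 + 34
105 = 3×34 + 3
34 = 11×3 + 1
3 = 3×1 + 0  (stop)
So 156653/38656 = [4; 19, 19, 3, 11, 3].

[4; 19, 19, 3, 11, 3]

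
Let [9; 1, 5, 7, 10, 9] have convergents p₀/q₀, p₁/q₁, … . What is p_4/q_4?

4289/436

Using pₖ = aₖpₖ₋₁ + pₖ₋₂, qₖ = aₖqₖ₋₁ + qₖ₋₂ (with p₋₁=1, p₋₂=0, q₋₁=0, q₋₂=1):
  k=0: a=9, p=9, q=1
  k=1: a=1, p=10, q=1
  k=2: a=5, p=59, q=6
  k=3: a=7, p=423, q=43
  k=4: a=10, p=4289, q=436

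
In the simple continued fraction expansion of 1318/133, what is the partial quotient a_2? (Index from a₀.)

10

1318 = 9·133 + 121   →  a_0 = 9
133 = 1·121 + 12   →  a_1 = 1
121 = 10·12 + 1   →  a_2 = 10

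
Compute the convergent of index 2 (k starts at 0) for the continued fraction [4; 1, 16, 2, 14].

84/17

Using pₖ = aₖpₖ₋₁ + pₖ₋₂, qₖ = aₖqₖ₋₁ + qₖ₋₂ (with p₋₁=1, p₋₂=0, q₋₁=0, q₋₂=1):
  k=0: a=4, p=4, q=1
  k=1: a=1, p=5, q=1
  k=2: a=16, p=84, q=17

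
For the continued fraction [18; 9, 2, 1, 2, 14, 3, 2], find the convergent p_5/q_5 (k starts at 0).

19519/1078

Using pₖ = aₖpₖ₋₁ + pₖ₋₂, qₖ = aₖqₖ₋₁ + qₖ₋₂ (with p₋₁=1, p₋₂=0, q₋₁=0, q₋₂=1):
  k=0: a=18, p=18, q=1
  k=1: a=9, p=163, q=9
  k=2: a=2, p=344, q=19
  k=3: a=1, p=507, q=28
  k=4: a=2, p=1358, q=75
  k=5: a=14, p=19519, q=1078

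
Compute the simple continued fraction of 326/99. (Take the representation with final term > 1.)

[3; 3, 2, 2, 2, 2]

326 = 3*99 + 29
99 = 3*29 + 12
29 = 2*12 + 5
12 = 2*5 + 2
5 = 2*2 + 1
2 = 2*1 + 0  (stop)
So 326/99 = [3; 3, 2, 2, 2, 2].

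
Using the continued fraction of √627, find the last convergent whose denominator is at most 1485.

√627 = [25; 25, 50, …] (period length 2).
Convergents:
  p_0/q_0 = 25/1
  p_1/q_1 = 626/25
  p_2/q_2 = 31325/1251
  p_3/q_3 = 783751/31300
q_2 = 1251 ≤ 1485 < 31300 = q_3, so the answer is 31325/1251.

31325/1251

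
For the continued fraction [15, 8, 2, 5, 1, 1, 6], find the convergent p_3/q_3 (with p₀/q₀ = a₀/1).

1406/93

Using pₖ = aₖpₖ₋₁ + pₖ₋₂, qₖ = aₖqₖ₋₁ + qₖ₋₂ (with p₋₁=1, p₋₂=0, q₋₁=0, q₋₂=1):
  k=0: a=15, p=15, q=1
  k=1: a=8, p=121, q=8
  k=2: a=2, p=257, q=17
  k=3: a=5, p=1406, q=93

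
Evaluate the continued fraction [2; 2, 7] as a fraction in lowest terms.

Fold from the inside: start with 7/1.
  2 + 1/7 = 15/7
  2 + 7/15 = 37/15

37/15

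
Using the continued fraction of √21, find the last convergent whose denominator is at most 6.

23/5

√21 = [4; 1, 1, 2, 1, 1, 8, …] (period length 6).
Convergents:
  p_0/q_0 = 4/1
  p_1/q_1 = 5/1
  p_2/q_2 = 9/2
  p_3/q_3 = 23/5
  p_4/q_4 = 32/7
q_3 = 5 ≤ 6 < 7 = q_4, so the answer is 23/5.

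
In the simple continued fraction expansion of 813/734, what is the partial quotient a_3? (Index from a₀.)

813 = 1·734 + 79   →  a_0 = 1
734 = 9·79 + 23   →  a_1 = 9
79 = 3·23 + 10   →  a_2 = 3
23 = 2·10 + 3   →  a_3 = 2

2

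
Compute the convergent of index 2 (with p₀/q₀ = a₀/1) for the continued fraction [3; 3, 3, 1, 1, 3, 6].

33/10

Using pₖ = aₖpₖ₋₁ + pₖ₋₂, qₖ = aₖqₖ₋₁ + qₖ₋₂ (with p₋₁=1, p₋₂=0, q₋₁=0, q₋₂=1):
  k=0: a=3, p=3, q=1
  k=1: a=3, p=10, q=3
  k=2: a=3, p=33, q=10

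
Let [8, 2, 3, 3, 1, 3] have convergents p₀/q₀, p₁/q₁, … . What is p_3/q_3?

Using pₖ = aₖpₖ₋₁ + pₖ₋₂, qₖ = aₖqₖ₋₁ + qₖ₋₂ (with p₋₁=1, p₋₂=0, q₋₁=0, q₋₂=1):
  k=0: a=8, p=8, q=1
  k=1: a=2, p=17, q=2
  k=2: a=3, p=59, q=7
  k=3: a=3, p=194, q=23

194/23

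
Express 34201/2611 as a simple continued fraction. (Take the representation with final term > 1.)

[13; 10, 8, 3, 10]

34201 = 13×2611 + 258
2611 = 10×258 + 31
258 = 8×31 + 10
31 = 3×10 + 1
10 = 10×1 + 0  (stop)
So 34201/2611 = [13; 10, 8, 3, 10].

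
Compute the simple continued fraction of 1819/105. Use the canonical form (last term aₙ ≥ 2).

1819 = 17×105 + 34
105 = 3×34 + 3
34 = 11×3 + 1
3 = 3×1 + 0  (stop)
So 1819/105 = [17; 3, 11, 3].

[17; 3, 11, 3]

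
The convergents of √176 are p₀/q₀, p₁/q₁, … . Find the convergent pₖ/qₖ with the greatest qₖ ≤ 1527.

15880/1197

√176 = [13; 3, 1, 3, 26, …] (period length 4).
Convergents:
  p_0/q_0 = 13/1
  p_1/q_1 = 40/3
  p_2/q_2 = 53/4
  p_3/q_3 = 199/15
  p_4/q_4 = 5227/394
  p_5/q_5 = 15880/1197
  p_6/q_6 = 21107/1591
q_5 = 1197 ≤ 1527 < 1591 = q_6, so the answer is 15880/1197.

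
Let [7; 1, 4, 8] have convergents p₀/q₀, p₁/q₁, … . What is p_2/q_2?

Using pₖ = aₖpₖ₋₁ + pₖ₋₂, qₖ = aₖqₖ₋₁ + qₖ₋₂ (with p₋₁=1, p₋₂=0, q₋₁=0, q₋₂=1):
  k=0: a=7, p=7, q=1
  k=1: a=1, p=8, q=1
  k=2: a=4, p=39, q=5

39/5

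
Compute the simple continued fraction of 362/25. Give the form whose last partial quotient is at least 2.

[14; 2, 12]

362 = 14·25 + 12
25 = 2·12 + 1
12 = 12·1 + 0  (stop)
So 362/25 = [14; 2, 12].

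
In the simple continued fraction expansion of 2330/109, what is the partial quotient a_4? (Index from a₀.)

2330 = 21·109 + 41   →  a_0 = 21
109 = 2·41 + 27   →  a_1 = 2
41 = 1·27 + 14   →  a_2 = 1
27 = 1·14 + 13   →  a_3 = 1
14 = 1·13 + 1   →  a_4 = 1

1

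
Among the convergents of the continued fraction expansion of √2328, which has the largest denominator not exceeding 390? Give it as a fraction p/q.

18576/385

√2328 = [48; 4, 96, …] (period length 2).
Convergents:
  p_0/q_0 = 48/1
  p_1/q_1 = 193/4
  p_2/q_2 = 18576/385
  p_3/q_3 = 74497/1544
q_2 = 385 ≤ 390 < 1544 = q_3, so the answer is 18576/385.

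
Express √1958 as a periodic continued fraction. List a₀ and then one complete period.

[44; 4, 88]

a₀ = ⌊√1958⌋ = 44.
With m₀=0, d₀=1 and mₖ₊₁ = dₖaₖ − mₖ, dₖ₊₁ = (n − mₖ₊₁²)/dₖ, aₖ₊₁ = ⌊(a₀+mₖ₊₁)/dₖ₊₁⌋:
  k=1: m=44, d=22, a=4
  k=2: m=44, d=1, a=88
d=1 and a=2a₀=88 at k=2, so the next step gives (m, d) = (44, 22) again — its k=1 value — and the period has length 2.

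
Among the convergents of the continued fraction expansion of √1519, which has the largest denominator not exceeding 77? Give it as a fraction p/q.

1520/39

√1519 = [38; 1, 37, 1, 76, …] (period length 4).
Convergents:
  p_0/q_0 = 38/1
  p_1/q_1 = 39/1
  p_2/q_2 = 1481/38
  p_3/q_3 = 1520/39
  p_4/q_4 = 117001/3002
q_3 = 39 ≤ 77 < 3002 = q_4, so the answer is 1520/39.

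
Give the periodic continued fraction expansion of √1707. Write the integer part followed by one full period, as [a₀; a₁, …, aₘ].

[41; 3, 6, 41, 6, 3, 82]

a₀ = ⌊√1707⌋ = 41.
With m₀=0, d₀=1 and mₖ₊₁ = dₖaₖ − mₖ, dₖ₊₁ = (n − mₖ₊₁²)/dₖ, aₖ₊₁ = ⌊(a₀+mₖ₊₁)/dₖ₊₁⌋:
  k=1: m=41, d=26, a=3
  k=2: m=37, d=13, a=6
  k=3: m=41, d=2, a=41
  k=4: m=41, d=13, a=6
  k=5: m=37, d=26, a=3
  k=6: m=41, d=1, a=82
d=1 and a=2a₀=82 at k=6, so the next step gives (m, d) = (41, 26) again — its k=1 value — and the period has length 6.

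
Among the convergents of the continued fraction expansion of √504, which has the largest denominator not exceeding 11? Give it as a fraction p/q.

√504 = [22; 2, 4, 2, 44, …] (period length 4).
Convergents:
  p_0/q_0 = 22/1
  p_1/q_1 = 45/2
  p_2/q_2 = 202/9
  p_3/q_3 = 449/20
q_2 = 9 ≤ 11 < 20 = q_3, so the answer is 202/9.

202/9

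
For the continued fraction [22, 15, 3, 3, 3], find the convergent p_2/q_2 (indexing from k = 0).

Using pₖ = aₖpₖ₋₁ + pₖ₋₂, qₖ = aₖqₖ₋₁ + qₖ₋₂ (with p₋₁=1, p₋₂=0, q₋₁=0, q₋₂=1):
  k=0: a=22, p=22, q=1
  k=1: a=15, p=331, q=15
  k=2: a=3, p=1015, q=46

1015/46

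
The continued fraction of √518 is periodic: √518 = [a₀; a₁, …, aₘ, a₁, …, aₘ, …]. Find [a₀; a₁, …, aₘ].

[22; 1, 3, 6, 3, 1, 44]

a₀ = ⌊√518⌋ = 22.
With m₀=0, d₀=1 and mₖ₊₁ = dₖaₖ − mₖ, dₖ₊₁ = (n − mₖ₊₁²)/dₖ, aₖ₊₁ = ⌊(a₀+mₖ₊₁)/dₖ₊₁⌋:
  k=1: m=22, d=34, a=1
  k=2: m=12, d=11, a=3
  k=3: m=21, d=7, a=6
  k=4: m=21, d=11, a=3
  k=5: m=12, d=34, a=1
  k=6: m=22, d=1, a=44
d=1 and a=2a₀=44 at k=6, so the next step gives (m, d) = (22, 34) again — its k=1 value — and the period has length 6.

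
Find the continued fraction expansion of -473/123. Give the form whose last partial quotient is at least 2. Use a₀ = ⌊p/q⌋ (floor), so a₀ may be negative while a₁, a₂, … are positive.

[-4; 6, 2, 9]

-473 = -4*123 + 19
123 = 6*19 + 9
19 = 2*9 + 1
9 = 9*1 + 0  (stop)
So -473/123 = [-4; 6, 2, 9].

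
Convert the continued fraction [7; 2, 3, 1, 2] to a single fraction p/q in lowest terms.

186/25

Fold from the inside: start with 2/1.
  1 + 1/2 = 3/2
  3 + 2/3 = 11/3
  2 + 3/11 = 25/11
  7 + 11/25 = 186/25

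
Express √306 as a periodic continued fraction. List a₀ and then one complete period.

a₀ = ⌊√306⌋ = 17.
With m₀=0, d₀=1 and mₖ₊₁ = dₖaₖ − mₖ, dₖ₊₁ = (n − mₖ₊₁²)/dₖ, aₖ₊₁ = ⌊(a₀+mₖ₊₁)/dₖ₊₁⌋:
  k=1: m=17, d=17, a=2
  k=2: m=17, d=1, a=34
d=1 and a=2a₀=34 at k=2, so the next step gives (m, d) = (17, 17) again — its k=1 value — and the period has length 2.

[17; 2, 34]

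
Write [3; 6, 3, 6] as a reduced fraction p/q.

Using pₖ = aₖpₖ₋₁ + pₖ₋₂ and qₖ = aₖqₖ₋₁ + qₖ₋₂:
  k=0: a=3, p=3, q=1
  k=1: a=6, p=19, q=6
  k=2: a=3, p=60, q=19
  k=3: a=6, p=379, q=120

379/120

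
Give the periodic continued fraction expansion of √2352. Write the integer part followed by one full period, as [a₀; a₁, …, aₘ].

a₀ = ⌊√2352⌋ = 48.
With m₀=0, d₀=1 and mₖ₊₁ = dₖaₖ − mₖ, dₖ₊₁ = (n − mₖ₊₁²)/dₖ, aₖ₊₁ = ⌊(a₀+mₖ₊₁)/dₖ₊₁⌋:
  k=1: m=48, d=48, a=2
  k=2: m=48, d=1, a=96
d=1 and a=2a₀=96 at k=2, so the next step gives (m, d) = (48, 48) again — its k=1 value — and the period has length 2.

[48; 2, 96]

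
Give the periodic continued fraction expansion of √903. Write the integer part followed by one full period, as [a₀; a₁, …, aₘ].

a₀ = ⌊√903⌋ = 30.
With m₀=0, d₀=1 and mₖ₊₁ = dₖaₖ − mₖ, dₖ₊₁ = (n − mₖ₊₁²)/dₖ, aₖ₊₁ = ⌊(a₀+mₖ₊₁)/dₖ₊₁⌋:
  k=1: m=30, d=3, a=20
  k=2: m=30, d=1, a=60
d=1 and a=2a₀=60 at k=2, so the next step gives (m, d) = (30, 3) again — its k=1 value — and the period has length 2.

[30; 20, 60]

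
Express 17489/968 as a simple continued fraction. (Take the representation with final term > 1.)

17489 = 18*968 + 65
968 = 14*65 + 58
65 = 1*58 + 7
58 = 8*7 + 2
7 = 3*2 + 1
2 = 2*1 + 0  (stop)
So 17489/968 = [18; 14, 1, 8, 3, 2].

[18; 14, 1, 8, 3, 2]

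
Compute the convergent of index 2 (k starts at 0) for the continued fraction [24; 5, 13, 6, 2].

1597/66

Using pₖ = aₖpₖ₋₁ + pₖ₋₂, qₖ = aₖqₖ₋₁ + qₖ₋₂ (with p₋₁=1, p₋₂=0, q₋₁=0, q₋₂=1):
  k=0: a=24, p=24, q=1
  k=1: a=5, p=121, q=5
  k=2: a=13, p=1597, q=66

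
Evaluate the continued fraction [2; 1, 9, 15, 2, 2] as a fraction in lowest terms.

Fold from the inside: start with 2/1.
  2 + 1/2 = 5/2
  15 + 2/5 = 77/5
  9 + 5/77 = 698/77
  1 + 77/698 = 775/698
  2 + 698/775 = 2248/775

2248/775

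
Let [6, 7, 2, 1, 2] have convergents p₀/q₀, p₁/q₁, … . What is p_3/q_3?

135/22

Using pₖ = aₖpₖ₋₁ + pₖ₋₂, qₖ = aₖqₖ₋₁ + qₖ₋₂ (with p₋₁=1, p₋₂=0, q₋₁=0, q₋₂=1):
  k=0: a=6, p=6, q=1
  k=1: a=7, p=43, q=7
  k=2: a=2, p=92, q=15
  k=3: a=1, p=135, q=22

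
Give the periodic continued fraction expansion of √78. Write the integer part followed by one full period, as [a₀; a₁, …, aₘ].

a₀ = ⌊√78⌋ = 8.

[8; 1, 4, 1, 16]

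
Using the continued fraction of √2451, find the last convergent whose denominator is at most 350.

6535/132

√2451 = [49; 1, 1, 32, 1, 1, 98, …] (period length 6).
Convergents:
  p_0/q_0 = 49/1
  p_1/q_1 = 50/1
  p_2/q_2 = 99/2
  p_3/q_3 = 3218/65
  p_4/q_4 = 3317/67
  p_5/q_5 = 6535/132
  p_6/q_6 = 643747/13003
q_5 = 132 ≤ 350 < 13003 = q_6, so the answer is 6535/132.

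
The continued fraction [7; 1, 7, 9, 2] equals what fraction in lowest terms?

Using pₖ = aₖpₖ₋₁ + pₖ₋₂ and qₖ = aₖqₖ₋₁ + qₖ₋₂:
  k=0: a=7, p=7, q=1
  k=1: a=1, p=8, q=1
  k=2: a=7, p=63, q=8
  k=3: a=9, p=575, q=73
  k=4: a=2, p=1213, q=154

1213/154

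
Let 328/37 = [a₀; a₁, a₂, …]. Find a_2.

328 = 8·37 + 32   →  a_0 = 8
37 = 1·32 + 5   →  a_1 = 1
32 = 6·5 + 2   →  a_2 = 6

6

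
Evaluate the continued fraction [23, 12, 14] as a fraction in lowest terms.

Using pₖ = aₖpₖ₋₁ + pₖ₋₂ and qₖ = aₖqₖ₋₁ + qₖ₋₂:
  k=0: a=23, p=23, q=1
  k=1: a=12, p=277, q=12
  k=2: a=14, p=3901, q=169

3901/169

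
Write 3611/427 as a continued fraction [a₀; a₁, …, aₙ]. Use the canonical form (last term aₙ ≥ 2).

[8; 2, 5, 3, 1, 2, 3]

3611 = 8·427 + 195
427 = 2·195 + 37
195 = 5·37 + 10
37 = 3·10 + 7
10 = 1·7 + 3
7 = 2·3 + 1
3 = 3·1 + 0  (stop)
So 3611/427 = [8; 2, 5, 3, 1, 2, 3].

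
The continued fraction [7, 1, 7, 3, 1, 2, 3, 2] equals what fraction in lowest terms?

Using pₖ = aₖpₖ₋₁ + pₖ₋₂ and qₖ = aₖqₖ₋₁ + qₖ₋₂:
  k=0: a=7, p=7, q=1
  k=1: a=1, p=8, q=1
  k=2: a=7, p=63, q=8
  k=3: a=3, p=197, q=25
  k=4: a=1, p=260, q=33
  k=5: a=2, p=717, q=91
  k=6: a=3, p=2411, q=306
  k=7: a=2, p=5539, q=703

5539/703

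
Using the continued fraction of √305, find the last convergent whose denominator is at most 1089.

16853/965

√305 = [17; 2, 6, 2, 34, …] (period length 4).
Convergents:
  p_0/q_0 = 17/1
  p_1/q_1 = 35/2
  p_2/q_2 = 227/13
  p_3/q_3 = 489/28
  p_4/q_4 = 16853/965
  p_5/q_5 = 34195/1958
q_4 = 965 ≤ 1089 < 1958 = q_5, so the answer is 16853/965.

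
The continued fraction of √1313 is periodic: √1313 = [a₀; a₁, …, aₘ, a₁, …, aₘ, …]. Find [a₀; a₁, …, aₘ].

a₀ = ⌊√1313⌋ = 36.

[36; 4, 4, 72]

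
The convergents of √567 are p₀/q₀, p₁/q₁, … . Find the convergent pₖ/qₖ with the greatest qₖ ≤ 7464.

96771/4064

√567 = [23; 1, 4, 3, 4, 1, 46, …] (period length 6).
Convergents:
  p_0/q_0 = 23/1
  p_1/q_1 = 24/1
  p_2/q_2 = 119/5
  p_3/q_3 = 381/16
  p_4/q_4 = 1643/69
  p_5/q_5 = 2024/85
  p_6/q_6 = 94747/3979
  p_7/q_7 = 96771/4064
  p_8/q_8 = 481831/20235
q_7 = 4064 ≤ 7464 < 20235 = q_8, so the answer is 96771/4064.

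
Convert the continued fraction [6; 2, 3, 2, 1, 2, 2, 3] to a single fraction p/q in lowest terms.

Using pₖ = aₖpₖ₋₁ + pₖ₋₂ and qₖ = aₖqₖ₋₁ + qₖ₋₂:
  k=0: a=6, p=6, q=1
  k=1: a=2, p=13, q=2
  k=2: a=3, p=45, q=7
  k=3: a=2, p=103, q=16
  k=4: a=1, p=148, q=23
  k=5: a=2, p=399, q=62
  k=6: a=2, p=946, q=147
  k=7: a=3, p=3237, q=503

3237/503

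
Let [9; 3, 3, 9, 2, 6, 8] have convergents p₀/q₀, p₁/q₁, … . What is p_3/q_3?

865/93

Using pₖ = aₖpₖ₋₁ + pₖ₋₂, qₖ = aₖqₖ₋₁ + qₖ₋₂ (with p₋₁=1, p₋₂=0, q₋₁=0, q₋₂=1):
  k=0: a=9, p=9, q=1
  k=1: a=3, p=28, q=3
  k=2: a=3, p=93, q=10
  k=3: a=9, p=865, q=93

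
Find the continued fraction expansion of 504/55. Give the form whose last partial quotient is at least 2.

[9; 6, 9]

504 = 9*55 + 9
55 = 6*9 + 1
9 = 9*1 + 0  (stop)
So 504/55 = [9; 6, 9].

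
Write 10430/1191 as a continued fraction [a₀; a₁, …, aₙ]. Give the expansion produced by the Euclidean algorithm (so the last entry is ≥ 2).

10430 = 8*1191 + 902
1191 = 1*902 + 289
902 = 3*289 + 35
289 = 8*35 + 9
35 = 3*9 + 8
9 = 1*8 + 1
8 = 8*1 + 0  (stop)
So 10430/1191 = [8; 1, 3, 8, 3, 1, 8].

[8; 1, 3, 8, 3, 1, 8]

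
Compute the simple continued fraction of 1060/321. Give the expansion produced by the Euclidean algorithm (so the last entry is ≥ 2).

[3; 3, 3, 4, 3, 2]

1060 = 3·321 + 97
321 = 3·97 + 30
97 = 3·30 + 7
30 = 4·7 + 2
7 = 3·2 + 1
2 = 2·1 + 0  (stop)
So 1060/321 = [3; 3, 3, 4, 3, 2].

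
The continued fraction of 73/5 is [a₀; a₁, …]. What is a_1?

1

73 = 14·5 + 3   →  a_0 = 14
5 = 1·3 + 2   →  a_1 = 1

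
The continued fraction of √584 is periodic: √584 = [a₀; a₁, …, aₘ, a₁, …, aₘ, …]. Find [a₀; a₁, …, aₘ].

[24; 6, 48]

a₀ = ⌊√584⌋ = 24.
With m₀=0, d₀=1 and mₖ₊₁ = dₖaₖ − mₖ, dₖ₊₁ = (n − mₖ₊₁²)/dₖ, aₖ₊₁ = ⌊(a₀+mₖ₊₁)/dₖ₊₁⌋:
  k=1: m=24, d=8, a=6
  k=2: m=24, d=1, a=48
d=1 and a=2a₀=48 at k=2, so the next step gives (m, d) = (24, 8) again — its k=1 value — and the period has length 2.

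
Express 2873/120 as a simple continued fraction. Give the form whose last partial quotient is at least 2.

2873 = 23*120 + 113
120 = 1*113 + 7
113 = 16*7 + 1
7 = 7*1 + 0  (stop)
So 2873/120 = [23; 1, 16, 7].

[23; 1, 16, 7]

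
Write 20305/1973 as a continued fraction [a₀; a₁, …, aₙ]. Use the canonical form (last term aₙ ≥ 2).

20305 = 10*1973 + 575
1973 = 3*575 + 248
575 = 2*248 + 79
248 = 3*79 + 11
79 = 7*11 + 2
11 = 5*2 + 1
2 = 2*1 + 0  (stop)
So 20305/1973 = [10; 3, 2, 3, 7, 5, 2].

[10; 3, 2, 3, 7, 5, 2]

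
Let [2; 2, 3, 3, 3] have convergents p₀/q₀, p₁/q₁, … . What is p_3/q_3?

Using pₖ = aₖpₖ₋₁ + pₖ₋₂, qₖ = aₖqₖ₋₁ + qₖ₋₂ (with p₋₁=1, p₋₂=0, q₋₁=0, q₋₂=1):
  k=0: a=2, p=2, q=1
  k=1: a=2, p=5, q=2
  k=2: a=3, p=17, q=7
  k=3: a=3, p=56, q=23

56/23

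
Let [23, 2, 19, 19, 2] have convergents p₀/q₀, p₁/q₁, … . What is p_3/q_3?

17451/743

Using pₖ = aₖpₖ₋₁ + pₖ₋₂, qₖ = aₖqₖ₋₁ + qₖ₋₂ (with p₋₁=1, p₋₂=0, q₋₁=0, q₋₂=1):
  k=0: a=23, p=23, q=1
  k=1: a=2, p=47, q=2
  k=2: a=19, p=916, q=39
  k=3: a=19, p=17451, q=743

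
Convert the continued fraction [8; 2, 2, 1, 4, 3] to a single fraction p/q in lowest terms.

Using pₖ = aₖpₖ₋₁ + pₖ₋₂ and qₖ = aₖqₖ₋₁ + qₖ₋₂:
  k=0: a=8, p=8, q=1
  k=1: a=2, p=17, q=2
  k=2: a=2, p=42, q=5
  k=3: a=1, p=59, q=7
  k=4: a=4, p=278, q=33
  k=5: a=3, p=893, q=106

893/106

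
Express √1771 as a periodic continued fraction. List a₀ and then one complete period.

[42; 12, 84]

a₀ = ⌊√1771⌋ = 42.
With m₀=0, d₀=1 and mₖ₊₁ = dₖaₖ − mₖ, dₖ₊₁ = (n − mₖ₊₁²)/dₖ, aₖ₊₁ = ⌊(a₀+mₖ₊₁)/dₖ₊₁⌋:
  k=1: m=42, d=7, a=12
  k=2: m=42, d=1, a=84
d=1 and a=2a₀=84 at k=2, so the next step gives (m, d) = (42, 7) again — its k=1 value — and the period has length 2.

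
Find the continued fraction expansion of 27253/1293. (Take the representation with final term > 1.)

27253 = 21·1293 + 100
1293 = 12·100 + 93
100 = 1·93 + 7
93 = 13·7 + 2
7 = 3·2 + 1
2 = 2·1 + 0  (stop)
So 27253/1293 = [21; 12, 1, 13, 3, 2].

[21; 12, 1, 13, 3, 2]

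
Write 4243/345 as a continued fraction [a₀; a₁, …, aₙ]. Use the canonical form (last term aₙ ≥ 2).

[12; 3, 2, 1, 6, 5]

4243 = 12×345 + 103
345 = 3×103 + 36
103 = 2×36 + 31
36 = 1×31 + 5
31 = 6×5 + 1
5 = 5×1 + 0  (stop)
So 4243/345 = [12; 3, 2, 1, 6, 5].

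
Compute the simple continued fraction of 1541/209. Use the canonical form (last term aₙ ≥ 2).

[7; 2, 1, 2, 8, 3]

1541 = 7·209 + 78
209 = 2·78 + 53
78 = 1·53 + 25
53 = 2·25 + 3
25 = 8·3 + 1
3 = 3·1 + 0  (stop)
So 1541/209 = [7; 2, 1, 2, 8, 3].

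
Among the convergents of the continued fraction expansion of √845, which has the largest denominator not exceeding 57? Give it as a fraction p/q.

√845 = [29; 14, 1, 1, 14, 58, …] (period length 5).
Convergents:
  p_0/q_0 = 29/1
  p_1/q_1 = 407/14
  p_2/q_2 = 436/15
  p_3/q_3 = 843/29
  p_4/q_4 = 12238/421
q_3 = 29 ≤ 57 < 421 = q_4, so the answer is 843/29.

843/29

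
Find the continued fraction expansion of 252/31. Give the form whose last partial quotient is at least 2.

[8; 7, 1, 3]

252 = 8*31 + 4
31 = 7*4 + 3
4 = 1*3 + 1
3 = 3*1 + 0  (stop)
So 252/31 = [8; 7, 1, 3].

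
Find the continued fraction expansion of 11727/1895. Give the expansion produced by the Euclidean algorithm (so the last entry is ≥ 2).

[6; 5, 3, 4, 13, 2]

11727 = 6·1895 + 357
1895 = 5·357 + 110
357 = 3·110 + 27
110 = 4·27 + 2
27 = 13·2 + 1
2 = 2·1 + 0  (stop)
So 11727/1895 = [6; 5, 3, 4, 13, 2].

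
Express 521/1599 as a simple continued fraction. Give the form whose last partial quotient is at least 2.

[0; 3, 14, 2, 8, 2]

521 = 0×1599 + 521
1599 = 3×521 + 36
521 = 14×36 + 17
36 = 2×17 + 2
17 = 8×2 + 1
2 = 2×1 + 0  (stop)
So 521/1599 = [0; 3, 14, 2, 8, 2].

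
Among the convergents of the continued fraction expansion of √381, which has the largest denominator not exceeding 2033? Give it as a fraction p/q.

39097/2003

√381 = [19; 1, 1, 12, 1, 1, 38, …] (period length 6).
Convergents:
  p_0/q_0 = 19/1
  p_1/q_1 = 20/1
  p_2/q_2 = 39/2
  p_3/q_3 = 488/25
  p_4/q_4 = 527/27
  p_5/q_5 = 1015/52
  p_6/q_6 = 39097/2003
  p_7/q_7 = 40112/2055
q_6 = 2003 ≤ 2033 < 2055 = q_7, so the answer is 39097/2003.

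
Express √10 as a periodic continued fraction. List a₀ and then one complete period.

a₀ = ⌊√10⌋ = 3.
With m₀=0, d₀=1 and mₖ₊₁ = dₖaₖ − mₖ, dₖ₊₁ = (n − mₖ₊₁²)/dₖ, aₖ₊₁ = ⌊(a₀+mₖ₊₁)/dₖ₊₁⌋:
  k=1: m=3, d=1, a=6
d=1 and a=2a₀=6 at k=1, so the next step gives (m, d) = (3, 1) again — its k=1 value — and the period has length 1.

[3; 6]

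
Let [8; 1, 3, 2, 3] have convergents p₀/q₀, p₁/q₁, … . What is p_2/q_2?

Using pₖ = aₖpₖ₋₁ + pₖ₋₂, qₖ = aₖqₖ₋₁ + qₖ₋₂ (with p₋₁=1, p₋₂=0, q₋₁=0, q₋₂=1):
  k=0: a=8, p=8, q=1
  k=1: a=1, p=9, q=1
  k=2: a=3, p=35, q=4

35/4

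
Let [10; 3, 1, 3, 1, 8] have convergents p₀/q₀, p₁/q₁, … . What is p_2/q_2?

Using pₖ = aₖpₖ₋₁ + pₖ₋₂, qₖ = aₖqₖ₋₁ + qₖ₋₂ (with p₋₁=1, p₋₂=0, q₋₁=0, q₋₂=1):
  k=0: a=10, p=10, q=1
  k=1: a=3, p=31, q=3
  k=2: a=1, p=41, q=4

41/4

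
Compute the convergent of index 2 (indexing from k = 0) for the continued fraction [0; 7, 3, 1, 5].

3/22

Using pₖ = aₖpₖ₋₁ + pₖ₋₂, qₖ = aₖqₖ₋₁ + qₖ₋₂ (with p₋₁=1, p₋₂=0, q₋₁=0, q₋₂=1):
  k=0: a=0, p=0, q=1
  k=1: a=7, p=1, q=7
  k=2: a=3, p=3, q=22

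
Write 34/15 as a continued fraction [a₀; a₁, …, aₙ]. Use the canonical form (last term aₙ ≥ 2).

34 = 2*15 + 4
15 = 3*4 + 3
4 = 1*3 + 1
3 = 3*1 + 0  (stop)
So 34/15 = [2; 3, 1, 3].

[2; 3, 1, 3]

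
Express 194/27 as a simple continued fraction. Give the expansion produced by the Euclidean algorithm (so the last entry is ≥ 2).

[7; 5, 2, 2]

194 = 7×27 + 5
27 = 5×5 + 2
5 = 2×2 + 1
2 = 2×1 + 0  (stop)
So 194/27 = [7; 5, 2, 2].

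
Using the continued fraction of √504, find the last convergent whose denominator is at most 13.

√504 = [22; 2, 4, 2, 44, …] (period length 4).
Convergents:
  p_0/q_0 = 22/1
  p_1/q_1 = 45/2
  p_2/q_2 = 202/9
  p_3/q_3 = 449/20
q_2 = 9 ≤ 13 < 20 = q_3, so the answer is 202/9.

202/9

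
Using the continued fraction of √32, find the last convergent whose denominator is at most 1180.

6149/1087

√32 = [5; 1, 1, 1, 10, …] (period length 4).
Convergents:
  p_0/q_0 = 5/1
  p_1/q_1 = 6/1
  p_2/q_2 = 11/2
  p_3/q_3 = 17/3
  p_4/q_4 = 181/32
  p_5/q_5 = 198/35
  p_6/q_6 = 379/67
  p_7/q_7 = 577/102
  p_8/q_8 = 6149/1087
  p_9/q_9 = 6726/1189
q_8 = 1087 ≤ 1180 < 1189 = q_9, so the answer is 6149/1087.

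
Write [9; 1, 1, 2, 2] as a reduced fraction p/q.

Fold from the inside: start with 2/1.
  2 + 1/2 = 5/2
  1 + 2/5 = 7/5
  1 + 5/7 = 12/7
  9 + 7/12 = 115/12

115/12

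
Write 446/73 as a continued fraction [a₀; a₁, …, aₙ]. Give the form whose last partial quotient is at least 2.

[6; 9, 8]

446 = 6*73 + 8
73 = 9*8 + 1
8 = 8*1 + 0  (stop)
So 446/73 = [6; 9, 8].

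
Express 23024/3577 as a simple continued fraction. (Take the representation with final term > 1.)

23024 = 6·3577 + 1562
3577 = 2·1562 + 453
1562 = 3·453 + 203
453 = 2·203 + 47
203 = 4·47 + 15
47 = 3·15 + 2
15 = 7·2 + 1
2 = 2·1 + 0  (stop)
So 23024/3577 = [6; 2, 3, 2, 4, 3, 7, 2].

[6; 2, 3, 2, 4, 3, 7, 2]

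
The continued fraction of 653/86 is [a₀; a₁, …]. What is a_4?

5

653 = 7·86 + 51   →  a_0 = 7
86 = 1·51 + 35   →  a_1 = 1
51 = 1·35 + 16   →  a_2 = 1
35 = 2·16 + 3   →  a_3 = 2
16 = 5·3 + 1   →  a_4 = 5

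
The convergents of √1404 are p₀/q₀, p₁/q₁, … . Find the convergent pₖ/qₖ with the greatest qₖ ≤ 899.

√1404 = [37; 2, 7, 1, 4, 1, 7, 2, 74, …] (period length 8).
Convergents:
  p_0/q_0 = 37/1
  p_1/q_1 = 75/2
  p_2/q_2 = 562/15
  p_3/q_3 = 637/17
  p_4/q_4 = 3110/83
  p_5/q_5 = 3747/100
  p_6/q_6 = 29339/783
  p_7/q_7 = 62425/1666
q_6 = 783 ≤ 899 < 1666 = q_7, so the answer is 29339/783.

29339/783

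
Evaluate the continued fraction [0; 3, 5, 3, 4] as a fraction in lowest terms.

Using pₖ = aₖpₖ₋₁ + pₖ₋₂ and qₖ = aₖqₖ₋₁ + qₖ₋₂:
  k=0: a=0, p=0, q=1
  k=1: a=3, p=1, q=3
  k=2: a=5, p=5, q=16
  k=3: a=3, p=16, q=51
  k=4: a=4, p=69, q=220

69/220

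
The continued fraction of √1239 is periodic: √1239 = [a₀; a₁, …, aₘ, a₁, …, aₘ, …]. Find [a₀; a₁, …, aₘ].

[35; 5, 70]

a₀ = ⌊√1239⌋ = 35.
With m₀=0, d₀=1 and mₖ₊₁ = dₖaₖ − mₖ, dₖ₊₁ = (n − mₖ₊₁²)/dₖ, aₖ₊₁ = ⌊(a₀+mₖ₊₁)/dₖ₊₁⌋:
  k=1: m=35, d=14, a=5
  k=2: m=35, d=1, a=70
d=1 and a=2a₀=70 at k=2, so the next step gives (m, d) = (35, 14) again — its k=1 value — and the period has length 2.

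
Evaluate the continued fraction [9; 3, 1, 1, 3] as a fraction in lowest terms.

Fold from the inside: start with 3/1.
  1 + 1/3 = 4/3
  1 + 3/4 = 7/4
  3 + 4/7 = 25/7
  9 + 7/25 = 232/25

232/25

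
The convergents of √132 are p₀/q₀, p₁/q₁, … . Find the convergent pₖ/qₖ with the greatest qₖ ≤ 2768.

23771/2069

√132 = [11; 2, 22, …] (period length 2).
Convergents:
  p_0/q_0 = 11/1
  p_1/q_1 = 23/2
  p_2/q_2 = 517/45
  p_3/q_3 = 1057/92
  p_4/q_4 = 23771/2069
  p_5/q_5 = 48599/4230
q_4 = 2069 ≤ 2768 < 4230 = q_5, so the answer is 23771/2069.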